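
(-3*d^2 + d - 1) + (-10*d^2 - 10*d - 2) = -13*d^2 - 9*d - 3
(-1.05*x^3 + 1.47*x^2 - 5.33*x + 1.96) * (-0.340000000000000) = 0.357*x^3 - 0.4998*x^2 + 1.8122*x - 0.6664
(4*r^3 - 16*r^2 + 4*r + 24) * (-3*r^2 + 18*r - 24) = -12*r^5 + 120*r^4 - 396*r^3 + 384*r^2 + 336*r - 576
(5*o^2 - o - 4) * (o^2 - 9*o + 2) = 5*o^4 - 46*o^3 + 15*o^2 + 34*o - 8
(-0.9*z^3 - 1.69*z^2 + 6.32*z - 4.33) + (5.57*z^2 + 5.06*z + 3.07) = -0.9*z^3 + 3.88*z^2 + 11.38*z - 1.26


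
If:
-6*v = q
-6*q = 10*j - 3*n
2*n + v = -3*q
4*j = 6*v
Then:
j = 0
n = 0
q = 0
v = 0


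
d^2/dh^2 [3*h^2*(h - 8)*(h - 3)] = 36*h^2 - 198*h + 144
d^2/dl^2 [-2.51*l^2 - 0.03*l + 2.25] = -5.02000000000000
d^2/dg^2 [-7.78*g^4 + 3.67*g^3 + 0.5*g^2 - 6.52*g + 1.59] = -93.36*g^2 + 22.02*g + 1.0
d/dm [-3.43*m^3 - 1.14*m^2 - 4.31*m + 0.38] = -10.29*m^2 - 2.28*m - 4.31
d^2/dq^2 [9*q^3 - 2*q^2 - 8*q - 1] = 54*q - 4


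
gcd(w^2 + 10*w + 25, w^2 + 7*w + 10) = w + 5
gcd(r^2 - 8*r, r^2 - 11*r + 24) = r - 8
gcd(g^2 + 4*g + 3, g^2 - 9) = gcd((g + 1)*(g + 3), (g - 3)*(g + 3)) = g + 3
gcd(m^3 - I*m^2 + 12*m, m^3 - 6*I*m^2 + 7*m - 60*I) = m^2 - I*m + 12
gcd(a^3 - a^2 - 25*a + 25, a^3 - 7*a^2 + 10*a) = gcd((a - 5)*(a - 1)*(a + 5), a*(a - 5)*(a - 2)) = a - 5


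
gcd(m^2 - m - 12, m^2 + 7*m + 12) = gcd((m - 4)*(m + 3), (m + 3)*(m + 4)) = m + 3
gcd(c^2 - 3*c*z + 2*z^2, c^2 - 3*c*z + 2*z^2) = c^2 - 3*c*z + 2*z^2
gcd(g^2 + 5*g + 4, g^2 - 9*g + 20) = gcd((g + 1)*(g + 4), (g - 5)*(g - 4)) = 1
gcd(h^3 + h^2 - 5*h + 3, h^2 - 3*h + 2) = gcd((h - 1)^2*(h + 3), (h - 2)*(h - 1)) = h - 1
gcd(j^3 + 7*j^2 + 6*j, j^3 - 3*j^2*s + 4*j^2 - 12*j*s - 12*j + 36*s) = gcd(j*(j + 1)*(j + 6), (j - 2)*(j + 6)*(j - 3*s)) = j + 6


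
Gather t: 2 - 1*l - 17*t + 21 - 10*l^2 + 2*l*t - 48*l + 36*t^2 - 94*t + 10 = -10*l^2 - 49*l + 36*t^2 + t*(2*l - 111) + 33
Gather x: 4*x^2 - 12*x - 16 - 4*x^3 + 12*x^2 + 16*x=-4*x^3 + 16*x^2 + 4*x - 16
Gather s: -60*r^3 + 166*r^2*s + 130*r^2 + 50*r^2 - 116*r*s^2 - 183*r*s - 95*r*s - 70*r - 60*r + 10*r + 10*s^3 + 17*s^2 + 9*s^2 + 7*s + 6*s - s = -60*r^3 + 180*r^2 - 120*r + 10*s^3 + s^2*(26 - 116*r) + s*(166*r^2 - 278*r + 12)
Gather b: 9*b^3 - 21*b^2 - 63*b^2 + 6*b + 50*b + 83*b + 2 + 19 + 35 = 9*b^3 - 84*b^2 + 139*b + 56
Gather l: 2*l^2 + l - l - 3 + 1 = 2*l^2 - 2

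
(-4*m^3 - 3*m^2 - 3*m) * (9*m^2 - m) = -36*m^5 - 23*m^4 - 24*m^3 + 3*m^2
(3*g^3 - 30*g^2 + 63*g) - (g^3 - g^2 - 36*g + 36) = 2*g^3 - 29*g^2 + 99*g - 36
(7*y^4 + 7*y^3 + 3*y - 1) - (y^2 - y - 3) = 7*y^4 + 7*y^3 - y^2 + 4*y + 2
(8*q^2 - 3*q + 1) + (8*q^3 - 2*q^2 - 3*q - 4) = 8*q^3 + 6*q^2 - 6*q - 3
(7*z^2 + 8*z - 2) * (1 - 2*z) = -14*z^3 - 9*z^2 + 12*z - 2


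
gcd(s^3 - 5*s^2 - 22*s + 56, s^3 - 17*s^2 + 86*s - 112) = s^2 - 9*s + 14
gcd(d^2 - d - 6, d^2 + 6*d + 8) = d + 2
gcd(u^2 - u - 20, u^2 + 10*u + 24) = u + 4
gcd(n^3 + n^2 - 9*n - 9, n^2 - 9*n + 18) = n - 3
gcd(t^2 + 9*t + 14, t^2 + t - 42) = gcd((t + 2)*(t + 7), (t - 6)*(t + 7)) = t + 7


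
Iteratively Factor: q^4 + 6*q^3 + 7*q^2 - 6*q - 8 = (q + 4)*(q^3 + 2*q^2 - q - 2) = (q + 2)*(q + 4)*(q^2 - 1) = (q + 1)*(q + 2)*(q + 4)*(q - 1)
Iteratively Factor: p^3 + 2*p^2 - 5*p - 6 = (p + 1)*(p^2 + p - 6) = (p - 2)*(p + 1)*(p + 3)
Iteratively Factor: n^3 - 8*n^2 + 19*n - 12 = (n - 1)*(n^2 - 7*n + 12) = (n - 3)*(n - 1)*(n - 4)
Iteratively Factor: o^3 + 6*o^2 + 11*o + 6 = (o + 3)*(o^2 + 3*o + 2) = (o + 1)*(o + 3)*(o + 2)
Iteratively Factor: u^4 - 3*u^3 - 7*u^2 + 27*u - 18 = (u - 2)*(u^3 - u^2 - 9*u + 9) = (u - 3)*(u - 2)*(u^2 + 2*u - 3) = (u - 3)*(u - 2)*(u + 3)*(u - 1)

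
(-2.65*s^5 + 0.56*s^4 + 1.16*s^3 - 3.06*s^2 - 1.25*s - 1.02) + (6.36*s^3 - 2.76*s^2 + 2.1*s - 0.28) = -2.65*s^5 + 0.56*s^4 + 7.52*s^3 - 5.82*s^2 + 0.85*s - 1.3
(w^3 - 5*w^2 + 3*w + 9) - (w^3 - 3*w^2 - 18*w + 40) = -2*w^2 + 21*w - 31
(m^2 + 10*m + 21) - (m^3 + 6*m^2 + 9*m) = -m^3 - 5*m^2 + m + 21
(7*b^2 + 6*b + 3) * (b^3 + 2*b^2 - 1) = 7*b^5 + 20*b^4 + 15*b^3 - b^2 - 6*b - 3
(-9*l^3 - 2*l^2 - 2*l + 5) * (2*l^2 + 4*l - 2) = -18*l^5 - 40*l^4 + 6*l^3 + 6*l^2 + 24*l - 10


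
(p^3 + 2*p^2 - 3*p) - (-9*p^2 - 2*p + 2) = p^3 + 11*p^2 - p - 2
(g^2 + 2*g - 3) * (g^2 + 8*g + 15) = g^4 + 10*g^3 + 28*g^2 + 6*g - 45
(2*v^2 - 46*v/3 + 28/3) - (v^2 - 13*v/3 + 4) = v^2 - 11*v + 16/3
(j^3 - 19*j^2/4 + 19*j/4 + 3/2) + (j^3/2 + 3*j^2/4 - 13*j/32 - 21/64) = 3*j^3/2 - 4*j^2 + 139*j/32 + 75/64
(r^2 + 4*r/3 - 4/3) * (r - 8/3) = r^3 - 4*r^2/3 - 44*r/9 + 32/9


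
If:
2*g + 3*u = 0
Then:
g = -3*u/2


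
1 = 1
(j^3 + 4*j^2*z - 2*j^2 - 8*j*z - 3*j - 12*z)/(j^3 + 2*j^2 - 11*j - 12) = (j + 4*z)/(j + 4)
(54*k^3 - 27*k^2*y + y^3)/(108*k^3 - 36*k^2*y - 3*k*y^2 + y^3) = (-3*k + y)/(-6*k + y)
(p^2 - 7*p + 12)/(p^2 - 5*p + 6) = (p - 4)/(p - 2)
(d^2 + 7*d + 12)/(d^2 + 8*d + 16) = (d + 3)/(d + 4)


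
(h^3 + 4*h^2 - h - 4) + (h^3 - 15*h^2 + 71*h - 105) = 2*h^3 - 11*h^2 + 70*h - 109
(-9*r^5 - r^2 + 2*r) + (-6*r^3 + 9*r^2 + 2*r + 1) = -9*r^5 - 6*r^3 + 8*r^2 + 4*r + 1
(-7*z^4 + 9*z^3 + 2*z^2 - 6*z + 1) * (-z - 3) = 7*z^5 + 12*z^4 - 29*z^3 + 17*z - 3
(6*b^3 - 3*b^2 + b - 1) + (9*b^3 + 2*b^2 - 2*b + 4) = 15*b^3 - b^2 - b + 3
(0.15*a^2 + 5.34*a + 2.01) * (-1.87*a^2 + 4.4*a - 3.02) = -0.2805*a^4 - 9.3258*a^3 + 19.2843*a^2 - 7.2828*a - 6.0702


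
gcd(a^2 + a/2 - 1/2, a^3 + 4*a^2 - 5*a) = 1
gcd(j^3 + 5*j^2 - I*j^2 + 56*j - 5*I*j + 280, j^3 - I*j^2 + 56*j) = j^2 - I*j + 56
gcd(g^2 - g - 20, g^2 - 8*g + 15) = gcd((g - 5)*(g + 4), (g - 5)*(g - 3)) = g - 5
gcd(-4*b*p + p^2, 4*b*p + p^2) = p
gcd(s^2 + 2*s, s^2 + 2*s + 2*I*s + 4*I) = s + 2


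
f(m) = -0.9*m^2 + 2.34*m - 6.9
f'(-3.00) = 7.74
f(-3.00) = -22.02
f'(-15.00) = 29.34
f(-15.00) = -244.50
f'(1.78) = -0.86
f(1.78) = -5.59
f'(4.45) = -5.67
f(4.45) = -14.31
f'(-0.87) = 3.91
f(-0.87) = -9.62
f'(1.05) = 0.45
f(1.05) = -5.44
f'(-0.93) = 4.01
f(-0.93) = -9.85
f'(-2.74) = 7.27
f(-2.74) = -20.07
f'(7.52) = -11.20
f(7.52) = -40.20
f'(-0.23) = 2.75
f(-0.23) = -7.49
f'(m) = 2.34 - 1.8*m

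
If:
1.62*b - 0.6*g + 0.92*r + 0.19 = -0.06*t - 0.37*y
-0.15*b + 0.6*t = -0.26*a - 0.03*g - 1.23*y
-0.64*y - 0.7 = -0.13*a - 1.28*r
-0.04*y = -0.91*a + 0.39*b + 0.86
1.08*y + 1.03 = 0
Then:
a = 10.9466126974823 - 6.39257909557727*t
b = 23.4347838534797 - 14.9160178896803*t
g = 61.40512774107 - 39.1777372867318*t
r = 0.649246314394567*t - 1.0417422039399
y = -0.95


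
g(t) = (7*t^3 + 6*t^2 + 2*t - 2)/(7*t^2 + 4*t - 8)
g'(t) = (-14*t - 4)*(7*t^3 + 6*t^2 + 2*t - 2)/(7*t^2 + 4*t - 8)^2 + (21*t^2 + 12*t + 2)/(7*t^2 + 4*t - 8) = (49*t^4 + 56*t^3 - 158*t^2 - 68*t - 8)/(49*t^4 + 56*t^3 - 96*t^2 - 64*t + 64)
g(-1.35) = 17.10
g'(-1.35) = -434.06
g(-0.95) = 0.82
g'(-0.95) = -3.13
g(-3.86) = -3.99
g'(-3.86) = 0.85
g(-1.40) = -102.07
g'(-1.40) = -13049.00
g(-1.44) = -17.66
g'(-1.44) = -340.56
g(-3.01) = -3.33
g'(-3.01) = 0.67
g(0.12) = 0.22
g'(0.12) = -0.33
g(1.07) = 3.63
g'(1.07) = -6.99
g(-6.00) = -5.95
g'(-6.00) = 0.95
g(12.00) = 12.39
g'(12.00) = 0.99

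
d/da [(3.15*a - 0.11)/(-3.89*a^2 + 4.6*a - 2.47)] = (12.2535*a^2 - 0.8558*a - 7.2745)/(15.1321*a^4 - 35.788*a^3 + 40.3766*a^2 - 22.724*a + 6.1009)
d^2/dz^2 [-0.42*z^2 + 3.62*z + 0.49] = -0.840000000000000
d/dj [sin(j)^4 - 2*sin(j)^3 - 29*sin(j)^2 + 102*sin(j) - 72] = 2*(2*sin(j)^3 - 3*sin(j)^2 - 29*sin(j) + 51)*cos(j)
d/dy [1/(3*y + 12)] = -1/(3*(y + 4)^2)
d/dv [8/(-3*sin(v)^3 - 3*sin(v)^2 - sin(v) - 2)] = 8*(3*sin(v) + 1)^2*cos(v)/(3*sin(v)^3 + 3*sin(v)^2 + sin(v) + 2)^2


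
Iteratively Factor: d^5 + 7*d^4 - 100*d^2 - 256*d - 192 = (d - 4)*(d^4 + 11*d^3 + 44*d^2 + 76*d + 48) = (d - 4)*(d + 2)*(d^3 + 9*d^2 + 26*d + 24) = (d - 4)*(d + 2)*(d + 3)*(d^2 + 6*d + 8) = (d - 4)*(d + 2)^2*(d + 3)*(d + 4)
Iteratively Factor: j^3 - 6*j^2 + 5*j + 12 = (j - 4)*(j^2 - 2*j - 3) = (j - 4)*(j - 3)*(j + 1)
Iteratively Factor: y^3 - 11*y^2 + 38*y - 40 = (y - 4)*(y^2 - 7*y + 10) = (y - 4)*(y - 2)*(y - 5)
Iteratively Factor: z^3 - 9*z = (z + 3)*(z^2 - 3*z) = (z - 3)*(z + 3)*(z)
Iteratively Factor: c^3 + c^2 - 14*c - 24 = (c - 4)*(c^2 + 5*c + 6) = (c - 4)*(c + 2)*(c + 3)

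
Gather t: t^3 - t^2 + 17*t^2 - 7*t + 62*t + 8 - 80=t^3 + 16*t^2 + 55*t - 72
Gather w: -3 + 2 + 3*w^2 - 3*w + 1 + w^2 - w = 4*w^2 - 4*w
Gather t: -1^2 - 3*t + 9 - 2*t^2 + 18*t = -2*t^2 + 15*t + 8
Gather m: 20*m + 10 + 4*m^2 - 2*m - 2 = 4*m^2 + 18*m + 8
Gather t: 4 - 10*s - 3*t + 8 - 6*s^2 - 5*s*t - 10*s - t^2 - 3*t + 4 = -6*s^2 - 20*s - t^2 + t*(-5*s - 6) + 16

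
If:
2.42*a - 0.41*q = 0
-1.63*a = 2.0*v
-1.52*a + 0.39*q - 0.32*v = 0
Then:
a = 0.00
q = 0.00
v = 0.00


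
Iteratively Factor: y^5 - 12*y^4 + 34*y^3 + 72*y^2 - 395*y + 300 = (y - 1)*(y^4 - 11*y^3 + 23*y^2 + 95*y - 300) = (y - 4)*(y - 1)*(y^3 - 7*y^2 - 5*y + 75) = (y - 5)*(y - 4)*(y - 1)*(y^2 - 2*y - 15) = (y - 5)*(y - 4)*(y - 1)*(y + 3)*(y - 5)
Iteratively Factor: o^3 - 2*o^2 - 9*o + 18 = (o - 2)*(o^2 - 9) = (o - 2)*(o + 3)*(o - 3)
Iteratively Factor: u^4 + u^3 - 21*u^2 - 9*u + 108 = (u + 4)*(u^3 - 3*u^2 - 9*u + 27) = (u + 3)*(u + 4)*(u^2 - 6*u + 9) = (u - 3)*(u + 3)*(u + 4)*(u - 3)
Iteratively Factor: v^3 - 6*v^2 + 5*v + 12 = (v + 1)*(v^2 - 7*v + 12) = (v - 3)*(v + 1)*(v - 4)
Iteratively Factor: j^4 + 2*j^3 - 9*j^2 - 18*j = (j + 2)*(j^3 - 9*j) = j*(j + 2)*(j^2 - 9) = j*(j - 3)*(j + 2)*(j + 3)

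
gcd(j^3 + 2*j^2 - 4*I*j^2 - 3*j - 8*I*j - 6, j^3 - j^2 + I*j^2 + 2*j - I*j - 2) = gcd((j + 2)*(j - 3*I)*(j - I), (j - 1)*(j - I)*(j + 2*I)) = j - I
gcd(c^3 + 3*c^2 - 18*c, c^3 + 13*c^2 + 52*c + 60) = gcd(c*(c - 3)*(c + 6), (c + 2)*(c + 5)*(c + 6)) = c + 6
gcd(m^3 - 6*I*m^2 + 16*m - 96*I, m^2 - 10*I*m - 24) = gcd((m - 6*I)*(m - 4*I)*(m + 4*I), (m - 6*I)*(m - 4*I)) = m^2 - 10*I*m - 24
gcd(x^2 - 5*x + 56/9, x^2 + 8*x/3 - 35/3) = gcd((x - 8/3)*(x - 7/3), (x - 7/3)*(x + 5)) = x - 7/3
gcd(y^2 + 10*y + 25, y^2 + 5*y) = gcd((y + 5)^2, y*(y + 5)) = y + 5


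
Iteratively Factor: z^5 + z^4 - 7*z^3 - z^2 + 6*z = (z + 1)*(z^4 - 7*z^2 + 6*z) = z*(z + 1)*(z^3 - 7*z + 6) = z*(z + 1)*(z + 3)*(z^2 - 3*z + 2) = z*(z - 2)*(z + 1)*(z + 3)*(z - 1)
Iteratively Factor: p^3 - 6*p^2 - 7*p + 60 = (p - 5)*(p^2 - p - 12) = (p - 5)*(p - 4)*(p + 3)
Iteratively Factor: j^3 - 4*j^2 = (j)*(j^2 - 4*j) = j*(j - 4)*(j)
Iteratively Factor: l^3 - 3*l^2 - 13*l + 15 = (l - 1)*(l^2 - 2*l - 15) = (l - 1)*(l + 3)*(l - 5)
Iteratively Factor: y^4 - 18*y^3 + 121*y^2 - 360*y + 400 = (y - 5)*(y^3 - 13*y^2 + 56*y - 80) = (y - 5)*(y - 4)*(y^2 - 9*y + 20) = (y - 5)^2*(y - 4)*(y - 4)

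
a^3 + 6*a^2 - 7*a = a*(a - 1)*(a + 7)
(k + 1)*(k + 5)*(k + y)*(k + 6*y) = k^4 + 7*k^3*y + 6*k^3 + 6*k^2*y^2 + 42*k^2*y + 5*k^2 + 36*k*y^2 + 35*k*y + 30*y^2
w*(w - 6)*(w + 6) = w^3 - 36*w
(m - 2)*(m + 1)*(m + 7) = m^3 + 6*m^2 - 9*m - 14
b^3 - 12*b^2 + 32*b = b*(b - 8)*(b - 4)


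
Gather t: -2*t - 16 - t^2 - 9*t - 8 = -t^2 - 11*t - 24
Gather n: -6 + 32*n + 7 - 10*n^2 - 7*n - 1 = -10*n^2 + 25*n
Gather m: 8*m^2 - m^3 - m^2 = -m^3 + 7*m^2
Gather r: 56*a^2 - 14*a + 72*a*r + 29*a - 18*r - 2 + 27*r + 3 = 56*a^2 + 15*a + r*(72*a + 9) + 1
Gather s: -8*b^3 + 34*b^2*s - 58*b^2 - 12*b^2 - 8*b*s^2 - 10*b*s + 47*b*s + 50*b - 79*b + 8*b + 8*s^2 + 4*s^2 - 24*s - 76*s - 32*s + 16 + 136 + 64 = -8*b^3 - 70*b^2 - 21*b + s^2*(12 - 8*b) + s*(34*b^2 + 37*b - 132) + 216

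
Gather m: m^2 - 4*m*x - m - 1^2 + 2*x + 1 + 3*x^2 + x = m^2 + m*(-4*x - 1) + 3*x^2 + 3*x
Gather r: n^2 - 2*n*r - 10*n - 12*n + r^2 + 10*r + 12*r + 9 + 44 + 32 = n^2 - 22*n + r^2 + r*(22 - 2*n) + 85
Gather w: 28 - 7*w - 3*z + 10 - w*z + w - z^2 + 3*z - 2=w*(-z - 6) - z^2 + 36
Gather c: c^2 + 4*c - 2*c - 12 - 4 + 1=c^2 + 2*c - 15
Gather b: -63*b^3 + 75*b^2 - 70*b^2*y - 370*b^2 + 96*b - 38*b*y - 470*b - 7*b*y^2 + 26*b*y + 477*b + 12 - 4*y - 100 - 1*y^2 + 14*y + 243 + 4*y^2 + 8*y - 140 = -63*b^3 + b^2*(-70*y - 295) + b*(-7*y^2 - 12*y + 103) + 3*y^2 + 18*y + 15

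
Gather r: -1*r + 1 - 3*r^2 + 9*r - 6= -3*r^2 + 8*r - 5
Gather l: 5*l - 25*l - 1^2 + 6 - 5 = -20*l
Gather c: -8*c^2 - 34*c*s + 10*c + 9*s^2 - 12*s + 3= -8*c^2 + c*(10 - 34*s) + 9*s^2 - 12*s + 3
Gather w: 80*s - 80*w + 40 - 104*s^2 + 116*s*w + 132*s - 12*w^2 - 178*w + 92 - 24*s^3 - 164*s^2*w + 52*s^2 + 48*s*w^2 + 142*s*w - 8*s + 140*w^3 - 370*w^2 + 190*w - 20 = -24*s^3 - 52*s^2 + 204*s + 140*w^3 + w^2*(48*s - 382) + w*(-164*s^2 + 258*s - 68) + 112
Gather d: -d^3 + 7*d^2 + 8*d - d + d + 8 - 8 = -d^3 + 7*d^2 + 8*d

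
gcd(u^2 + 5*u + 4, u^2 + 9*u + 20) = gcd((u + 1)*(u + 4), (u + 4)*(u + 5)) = u + 4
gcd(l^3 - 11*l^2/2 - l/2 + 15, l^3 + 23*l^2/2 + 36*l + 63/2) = l + 3/2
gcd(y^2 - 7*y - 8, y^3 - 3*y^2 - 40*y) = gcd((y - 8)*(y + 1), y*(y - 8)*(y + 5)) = y - 8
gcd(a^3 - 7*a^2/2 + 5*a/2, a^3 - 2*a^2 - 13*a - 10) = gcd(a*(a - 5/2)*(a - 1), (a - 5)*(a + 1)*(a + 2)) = 1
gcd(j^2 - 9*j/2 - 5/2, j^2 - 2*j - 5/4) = j + 1/2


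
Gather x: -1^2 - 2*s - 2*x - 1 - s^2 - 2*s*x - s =-s^2 - 3*s + x*(-2*s - 2) - 2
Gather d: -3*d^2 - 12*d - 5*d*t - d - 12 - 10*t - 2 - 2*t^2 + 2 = -3*d^2 + d*(-5*t - 13) - 2*t^2 - 10*t - 12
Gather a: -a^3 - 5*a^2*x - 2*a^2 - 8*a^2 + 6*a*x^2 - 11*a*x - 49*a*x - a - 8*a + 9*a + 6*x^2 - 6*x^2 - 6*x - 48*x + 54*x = -a^3 + a^2*(-5*x - 10) + a*(6*x^2 - 60*x)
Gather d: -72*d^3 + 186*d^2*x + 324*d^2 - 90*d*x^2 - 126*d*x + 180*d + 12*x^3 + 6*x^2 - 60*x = -72*d^3 + d^2*(186*x + 324) + d*(-90*x^2 - 126*x + 180) + 12*x^3 + 6*x^2 - 60*x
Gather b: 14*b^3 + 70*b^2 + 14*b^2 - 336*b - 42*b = 14*b^3 + 84*b^2 - 378*b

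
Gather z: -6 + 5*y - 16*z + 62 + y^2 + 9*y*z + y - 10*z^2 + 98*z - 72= y^2 + 6*y - 10*z^2 + z*(9*y + 82) - 16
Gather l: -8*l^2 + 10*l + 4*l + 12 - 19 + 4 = -8*l^2 + 14*l - 3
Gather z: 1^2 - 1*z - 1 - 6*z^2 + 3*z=-6*z^2 + 2*z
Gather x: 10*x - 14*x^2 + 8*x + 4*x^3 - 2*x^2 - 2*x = 4*x^3 - 16*x^2 + 16*x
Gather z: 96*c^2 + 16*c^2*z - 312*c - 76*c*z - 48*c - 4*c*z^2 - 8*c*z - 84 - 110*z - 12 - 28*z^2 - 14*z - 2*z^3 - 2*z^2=96*c^2 - 360*c - 2*z^3 + z^2*(-4*c - 30) + z*(16*c^2 - 84*c - 124) - 96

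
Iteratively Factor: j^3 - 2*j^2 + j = (j)*(j^2 - 2*j + 1) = j*(j - 1)*(j - 1)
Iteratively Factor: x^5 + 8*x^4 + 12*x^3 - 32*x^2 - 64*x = (x - 2)*(x^4 + 10*x^3 + 32*x^2 + 32*x) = (x - 2)*(x + 2)*(x^3 + 8*x^2 + 16*x) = (x - 2)*(x + 2)*(x + 4)*(x^2 + 4*x) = x*(x - 2)*(x + 2)*(x + 4)*(x + 4)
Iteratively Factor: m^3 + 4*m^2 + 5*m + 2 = (m + 2)*(m^2 + 2*m + 1) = (m + 1)*(m + 2)*(m + 1)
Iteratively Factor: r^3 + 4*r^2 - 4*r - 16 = (r + 2)*(r^2 + 2*r - 8) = (r + 2)*(r + 4)*(r - 2)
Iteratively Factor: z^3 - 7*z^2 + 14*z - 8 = (z - 1)*(z^2 - 6*z + 8) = (z - 2)*(z - 1)*(z - 4)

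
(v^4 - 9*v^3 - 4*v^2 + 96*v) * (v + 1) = v^5 - 8*v^4 - 13*v^3 + 92*v^2 + 96*v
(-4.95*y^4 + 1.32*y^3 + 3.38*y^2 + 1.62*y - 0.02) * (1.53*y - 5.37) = -7.5735*y^5 + 28.6011*y^4 - 1.917*y^3 - 15.672*y^2 - 8.73*y + 0.1074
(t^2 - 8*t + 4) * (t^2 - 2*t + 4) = t^4 - 10*t^3 + 24*t^2 - 40*t + 16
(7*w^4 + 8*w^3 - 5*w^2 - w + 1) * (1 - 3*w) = -21*w^5 - 17*w^4 + 23*w^3 - 2*w^2 - 4*w + 1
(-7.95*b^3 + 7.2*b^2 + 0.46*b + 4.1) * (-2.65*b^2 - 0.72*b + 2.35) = 21.0675*b^5 - 13.356*b^4 - 25.0855*b^3 + 5.7238*b^2 - 1.871*b + 9.635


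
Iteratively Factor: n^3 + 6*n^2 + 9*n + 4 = (n + 4)*(n^2 + 2*n + 1) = (n + 1)*(n + 4)*(n + 1)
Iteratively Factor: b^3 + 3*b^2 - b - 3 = (b - 1)*(b^2 + 4*b + 3) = (b - 1)*(b + 3)*(b + 1)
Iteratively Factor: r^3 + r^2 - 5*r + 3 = (r - 1)*(r^2 + 2*r - 3) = (r - 1)*(r + 3)*(r - 1)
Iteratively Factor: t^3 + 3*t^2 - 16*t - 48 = (t + 4)*(t^2 - t - 12) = (t - 4)*(t + 4)*(t + 3)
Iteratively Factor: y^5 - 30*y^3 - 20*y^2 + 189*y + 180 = (y + 4)*(y^4 - 4*y^3 - 14*y^2 + 36*y + 45) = (y - 3)*(y + 4)*(y^3 - y^2 - 17*y - 15) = (y - 5)*(y - 3)*(y + 4)*(y^2 + 4*y + 3) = (y - 5)*(y - 3)*(y + 1)*(y + 4)*(y + 3)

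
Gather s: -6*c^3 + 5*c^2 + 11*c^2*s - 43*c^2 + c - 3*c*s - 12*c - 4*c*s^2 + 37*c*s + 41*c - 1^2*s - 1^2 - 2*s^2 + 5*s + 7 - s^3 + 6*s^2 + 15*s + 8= -6*c^3 - 38*c^2 + 30*c - s^3 + s^2*(4 - 4*c) + s*(11*c^2 + 34*c + 19) + 14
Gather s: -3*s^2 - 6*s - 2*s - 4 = -3*s^2 - 8*s - 4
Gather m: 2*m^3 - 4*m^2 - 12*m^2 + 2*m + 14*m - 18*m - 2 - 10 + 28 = 2*m^3 - 16*m^2 - 2*m + 16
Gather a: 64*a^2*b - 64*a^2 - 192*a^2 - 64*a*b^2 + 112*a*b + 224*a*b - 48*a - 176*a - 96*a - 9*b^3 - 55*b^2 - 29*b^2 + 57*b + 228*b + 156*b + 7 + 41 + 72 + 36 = a^2*(64*b - 256) + a*(-64*b^2 + 336*b - 320) - 9*b^3 - 84*b^2 + 441*b + 156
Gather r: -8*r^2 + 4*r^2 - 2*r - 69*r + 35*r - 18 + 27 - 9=-4*r^2 - 36*r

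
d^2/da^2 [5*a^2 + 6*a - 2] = 10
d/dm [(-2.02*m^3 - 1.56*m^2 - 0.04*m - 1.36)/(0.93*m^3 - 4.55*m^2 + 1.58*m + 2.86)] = (-8.88178419700125e-16*m^5 + 10.6418*m^4 - 6.3088*m^3 - 16.184*m^2 - 21.2992*m + 2.0344)/(0.8649*m^6 - 8.463*m^5 + 23.6413*m^4 - 9.0584*m^3 - 23.5296*m^2 + 9.0376*m + 8.1796)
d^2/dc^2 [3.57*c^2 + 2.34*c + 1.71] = 7.14000000000000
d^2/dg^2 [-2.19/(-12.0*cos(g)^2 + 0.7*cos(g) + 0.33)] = (1261.44*(1 - cos(g)^2)^2 - 55.188*cos(g)^3 + 666.4827*cos(g)^2 + 109.87011*cos(g) - 1280.931)/(-12.0*cos(g)^2 + 0.7*cos(g) + 0.33)^3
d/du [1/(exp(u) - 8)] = -exp(u)/(exp(u) - 8)^2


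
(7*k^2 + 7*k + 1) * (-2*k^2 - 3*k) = -14*k^4 - 35*k^3 - 23*k^2 - 3*k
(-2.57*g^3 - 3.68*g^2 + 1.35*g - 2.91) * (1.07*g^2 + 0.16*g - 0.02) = -2.7499*g^5 - 4.3488*g^4 + 0.9071*g^3 - 2.8241*g^2 - 0.4926*g + 0.0582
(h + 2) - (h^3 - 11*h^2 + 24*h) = -h^3 + 11*h^2 - 23*h + 2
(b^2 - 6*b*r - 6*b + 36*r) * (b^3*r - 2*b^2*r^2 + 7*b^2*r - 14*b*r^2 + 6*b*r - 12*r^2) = b^5*r - 8*b^4*r^2 + b^4*r + 12*b^3*r^3 - 8*b^3*r^2 - 36*b^3*r + 12*b^2*r^3 + 288*b^2*r^2 - 36*b^2*r - 432*b*r^3 + 288*b*r^2 - 432*r^3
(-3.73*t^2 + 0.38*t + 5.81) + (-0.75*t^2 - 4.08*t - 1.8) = -4.48*t^2 - 3.7*t + 4.01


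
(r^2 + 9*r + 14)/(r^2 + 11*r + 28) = (r + 2)/(r + 4)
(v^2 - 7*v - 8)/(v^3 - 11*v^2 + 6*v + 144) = (v + 1)/(v^2 - 3*v - 18)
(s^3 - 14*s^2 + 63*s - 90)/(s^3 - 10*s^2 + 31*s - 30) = (s - 6)/(s - 2)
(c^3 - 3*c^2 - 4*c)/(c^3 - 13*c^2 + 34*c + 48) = c*(c - 4)/(c^2 - 14*c + 48)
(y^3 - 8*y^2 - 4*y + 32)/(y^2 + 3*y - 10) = (y^2 - 6*y - 16)/(y + 5)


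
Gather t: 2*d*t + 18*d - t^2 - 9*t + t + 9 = 18*d - t^2 + t*(2*d - 8) + 9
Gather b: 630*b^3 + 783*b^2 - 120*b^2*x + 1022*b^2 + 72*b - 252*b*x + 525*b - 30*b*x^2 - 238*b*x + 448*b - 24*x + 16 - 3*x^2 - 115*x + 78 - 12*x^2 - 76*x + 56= 630*b^3 + b^2*(1805 - 120*x) + b*(-30*x^2 - 490*x + 1045) - 15*x^2 - 215*x + 150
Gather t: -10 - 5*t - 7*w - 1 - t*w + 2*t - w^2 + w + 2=t*(-w - 3) - w^2 - 6*w - 9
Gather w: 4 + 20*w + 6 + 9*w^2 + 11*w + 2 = 9*w^2 + 31*w + 12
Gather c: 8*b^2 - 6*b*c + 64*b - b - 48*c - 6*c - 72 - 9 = 8*b^2 + 63*b + c*(-6*b - 54) - 81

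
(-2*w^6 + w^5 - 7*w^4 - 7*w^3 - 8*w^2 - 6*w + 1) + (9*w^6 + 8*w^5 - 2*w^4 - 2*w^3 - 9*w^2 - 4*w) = 7*w^6 + 9*w^5 - 9*w^4 - 9*w^3 - 17*w^2 - 10*w + 1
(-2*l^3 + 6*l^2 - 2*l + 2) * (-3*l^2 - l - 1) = 6*l^5 - 16*l^4 + 2*l^3 - 10*l^2 - 2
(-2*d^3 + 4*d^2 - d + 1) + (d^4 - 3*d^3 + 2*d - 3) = d^4 - 5*d^3 + 4*d^2 + d - 2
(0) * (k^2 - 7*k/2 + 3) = 0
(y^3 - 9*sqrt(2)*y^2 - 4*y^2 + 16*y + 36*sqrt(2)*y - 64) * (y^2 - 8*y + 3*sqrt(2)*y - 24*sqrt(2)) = y^5 - 12*y^4 - 6*sqrt(2)*y^4 - 6*y^3 + 72*sqrt(2)*y^3 - 144*sqrt(2)*y^2 + 456*y^2 - 1216*y - 576*sqrt(2)*y + 1536*sqrt(2)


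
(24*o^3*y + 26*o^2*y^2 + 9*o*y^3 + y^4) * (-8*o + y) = -192*o^4*y - 184*o^3*y^2 - 46*o^2*y^3 + o*y^4 + y^5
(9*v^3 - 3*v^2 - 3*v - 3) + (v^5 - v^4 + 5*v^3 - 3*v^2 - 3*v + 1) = v^5 - v^4 + 14*v^3 - 6*v^2 - 6*v - 2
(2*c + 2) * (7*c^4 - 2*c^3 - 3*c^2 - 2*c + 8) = 14*c^5 + 10*c^4 - 10*c^3 - 10*c^2 + 12*c + 16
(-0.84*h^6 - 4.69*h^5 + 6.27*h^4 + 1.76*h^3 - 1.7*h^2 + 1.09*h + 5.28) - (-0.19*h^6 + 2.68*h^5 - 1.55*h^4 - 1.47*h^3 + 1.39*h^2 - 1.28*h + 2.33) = -0.65*h^6 - 7.37*h^5 + 7.82*h^4 + 3.23*h^3 - 3.09*h^2 + 2.37*h + 2.95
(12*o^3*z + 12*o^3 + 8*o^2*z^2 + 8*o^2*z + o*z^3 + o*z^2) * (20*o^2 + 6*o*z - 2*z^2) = 240*o^5*z + 240*o^5 + 232*o^4*z^2 + 232*o^4*z + 44*o^3*z^3 + 44*o^3*z^2 - 10*o^2*z^4 - 10*o^2*z^3 - 2*o*z^5 - 2*o*z^4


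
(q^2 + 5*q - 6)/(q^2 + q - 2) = (q + 6)/(q + 2)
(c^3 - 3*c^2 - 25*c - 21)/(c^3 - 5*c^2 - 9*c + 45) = (c^2 - 6*c - 7)/(c^2 - 8*c + 15)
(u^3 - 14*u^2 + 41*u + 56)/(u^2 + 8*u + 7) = (u^2 - 15*u + 56)/(u + 7)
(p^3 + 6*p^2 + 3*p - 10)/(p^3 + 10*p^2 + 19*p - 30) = (p + 2)/(p + 6)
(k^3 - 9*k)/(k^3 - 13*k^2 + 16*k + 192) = k*(k - 3)/(k^2 - 16*k + 64)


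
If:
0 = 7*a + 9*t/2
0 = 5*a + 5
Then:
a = -1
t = 14/9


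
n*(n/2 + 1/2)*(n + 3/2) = n^3/2 + 5*n^2/4 + 3*n/4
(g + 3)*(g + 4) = g^2 + 7*g + 12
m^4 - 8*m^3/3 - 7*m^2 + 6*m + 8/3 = (m - 4)*(m - 1)*(m + 1/3)*(m + 2)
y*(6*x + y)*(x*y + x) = 6*x^2*y^2 + 6*x^2*y + x*y^3 + x*y^2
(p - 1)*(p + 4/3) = p^2 + p/3 - 4/3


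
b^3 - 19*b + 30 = (b - 3)*(b - 2)*(b + 5)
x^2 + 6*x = x*(x + 6)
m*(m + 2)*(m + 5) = m^3 + 7*m^2 + 10*m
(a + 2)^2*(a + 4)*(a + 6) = a^4 + 14*a^3 + 68*a^2 + 136*a + 96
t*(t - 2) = t^2 - 2*t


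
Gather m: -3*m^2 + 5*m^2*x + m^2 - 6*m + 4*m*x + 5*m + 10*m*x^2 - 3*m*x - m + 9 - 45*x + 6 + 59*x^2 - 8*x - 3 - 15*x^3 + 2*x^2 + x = m^2*(5*x - 2) + m*(10*x^2 + x - 2) - 15*x^3 + 61*x^2 - 52*x + 12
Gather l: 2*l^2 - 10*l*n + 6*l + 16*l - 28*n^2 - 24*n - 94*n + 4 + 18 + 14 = 2*l^2 + l*(22 - 10*n) - 28*n^2 - 118*n + 36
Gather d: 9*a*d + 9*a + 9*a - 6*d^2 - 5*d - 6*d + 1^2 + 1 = 18*a - 6*d^2 + d*(9*a - 11) + 2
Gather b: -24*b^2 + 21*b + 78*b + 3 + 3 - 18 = -24*b^2 + 99*b - 12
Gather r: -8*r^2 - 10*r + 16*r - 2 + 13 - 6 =-8*r^2 + 6*r + 5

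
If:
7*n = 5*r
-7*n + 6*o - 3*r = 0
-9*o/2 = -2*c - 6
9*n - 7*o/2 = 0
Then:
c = -3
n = 0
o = 0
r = 0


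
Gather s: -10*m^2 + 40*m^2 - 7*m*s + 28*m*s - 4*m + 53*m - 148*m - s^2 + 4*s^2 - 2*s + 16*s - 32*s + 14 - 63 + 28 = 30*m^2 - 99*m + 3*s^2 + s*(21*m - 18) - 21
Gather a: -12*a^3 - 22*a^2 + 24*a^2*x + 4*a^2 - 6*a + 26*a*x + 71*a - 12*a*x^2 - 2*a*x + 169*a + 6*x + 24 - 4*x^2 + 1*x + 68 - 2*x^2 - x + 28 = -12*a^3 + a^2*(24*x - 18) + a*(-12*x^2 + 24*x + 234) - 6*x^2 + 6*x + 120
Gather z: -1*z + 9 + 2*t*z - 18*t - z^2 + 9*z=-18*t - z^2 + z*(2*t + 8) + 9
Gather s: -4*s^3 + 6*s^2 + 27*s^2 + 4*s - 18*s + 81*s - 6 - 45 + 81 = -4*s^3 + 33*s^2 + 67*s + 30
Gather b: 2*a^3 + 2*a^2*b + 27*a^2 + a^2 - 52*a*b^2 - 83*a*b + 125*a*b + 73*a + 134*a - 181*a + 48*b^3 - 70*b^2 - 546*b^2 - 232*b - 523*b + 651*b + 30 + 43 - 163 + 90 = 2*a^3 + 28*a^2 + 26*a + 48*b^3 + b^2*(-52*a - 616) + b*(2*a^2 + 42*a - 104)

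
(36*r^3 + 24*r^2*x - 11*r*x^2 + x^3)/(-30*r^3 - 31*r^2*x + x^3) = (-6*r + x)/(5*r + x)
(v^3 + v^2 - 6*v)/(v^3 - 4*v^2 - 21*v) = (v - 2)/(v - 7)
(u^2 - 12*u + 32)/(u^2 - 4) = (u^2 - 12*u + 32)/(u^2 - 4)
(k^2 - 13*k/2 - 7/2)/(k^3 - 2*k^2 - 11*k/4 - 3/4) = 2*(k - 7)/(2*k^2 - 5*k - 3)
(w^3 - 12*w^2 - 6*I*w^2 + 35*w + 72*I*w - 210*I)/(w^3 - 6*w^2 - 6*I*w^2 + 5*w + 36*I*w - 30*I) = (w - 7)/(w - 1)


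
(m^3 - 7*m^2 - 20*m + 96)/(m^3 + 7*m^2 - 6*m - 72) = (m - 8)/(m + 6)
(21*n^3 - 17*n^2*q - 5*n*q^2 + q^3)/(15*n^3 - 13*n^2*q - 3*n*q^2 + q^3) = (-7*n + q)/(-5*n + q)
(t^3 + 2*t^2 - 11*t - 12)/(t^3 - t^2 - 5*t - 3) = (t + 4)/(t + 1)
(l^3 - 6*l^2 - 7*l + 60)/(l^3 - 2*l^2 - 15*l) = (l - 4)/l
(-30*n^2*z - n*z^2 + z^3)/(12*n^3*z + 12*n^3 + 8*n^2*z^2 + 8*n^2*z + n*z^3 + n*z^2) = z*(-30*n^2 - n*z + z^2)/(n*(12*n^2*z + 12*n^2 + 8*n*z^2 + 8*n*z + z^3 + z^2))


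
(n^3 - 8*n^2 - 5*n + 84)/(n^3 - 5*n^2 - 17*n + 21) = (n - 4)/(n - 1)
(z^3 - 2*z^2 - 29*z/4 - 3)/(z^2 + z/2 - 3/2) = (z^2 - 7*z/2 - 2)/(z - 1)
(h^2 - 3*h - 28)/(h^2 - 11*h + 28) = (h + 4)/(h - 4)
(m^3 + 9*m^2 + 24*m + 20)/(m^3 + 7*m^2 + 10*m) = (m + 2)/m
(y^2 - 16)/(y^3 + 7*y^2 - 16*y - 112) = 1/(y + 7)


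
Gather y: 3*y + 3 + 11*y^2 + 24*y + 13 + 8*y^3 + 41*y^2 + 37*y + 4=8*y^3 + 52*y^2 + 64*y + 20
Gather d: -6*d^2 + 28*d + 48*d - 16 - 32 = -6*d^2 + 76*d - 48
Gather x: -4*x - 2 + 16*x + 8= 12*x + 6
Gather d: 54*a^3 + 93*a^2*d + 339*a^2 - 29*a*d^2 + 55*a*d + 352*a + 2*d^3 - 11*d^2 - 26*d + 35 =54*a^3 + 339*a^2 + 352*a + 2*d^3 + d^2*(-29*a - 11) + d*(93*a^2 + 55*a - 26) + 35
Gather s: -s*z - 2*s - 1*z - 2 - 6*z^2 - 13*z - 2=s*(-z - 2) - 6*z^2 - 14*z - 4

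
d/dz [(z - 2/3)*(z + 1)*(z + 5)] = 3*z^2 + 32*z/3 + 1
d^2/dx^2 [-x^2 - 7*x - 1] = -2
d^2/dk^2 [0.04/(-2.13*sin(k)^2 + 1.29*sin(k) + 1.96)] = (-0.725904*sin(k)^4 + 0.329724*sin(k)^3 + 0.354324*sin(k)^2 - 0.558312*sin(k) + 0.467112)/(-2.13*sin(k)^2 + 1.29*sin(k) + 1.96)^3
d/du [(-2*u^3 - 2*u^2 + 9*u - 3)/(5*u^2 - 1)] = (-10*u^4 - 39*u^2 + 34*u - 9)/(25*u^4 - 10*u^2 + 1)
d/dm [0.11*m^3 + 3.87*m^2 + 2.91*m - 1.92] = 0.33*m^2 + 7.74*m + 2.91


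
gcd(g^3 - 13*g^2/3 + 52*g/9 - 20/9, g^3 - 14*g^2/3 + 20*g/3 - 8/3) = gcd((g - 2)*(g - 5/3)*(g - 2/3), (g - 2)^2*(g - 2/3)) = g^2 - 8*g/3 + 4/3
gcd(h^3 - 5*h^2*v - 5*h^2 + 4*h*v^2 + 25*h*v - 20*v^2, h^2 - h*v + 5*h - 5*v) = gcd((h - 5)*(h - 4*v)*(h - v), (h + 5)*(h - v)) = -h + v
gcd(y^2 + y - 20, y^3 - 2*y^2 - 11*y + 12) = y - 4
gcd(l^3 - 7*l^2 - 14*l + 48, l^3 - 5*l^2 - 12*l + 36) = l^2 + l - 6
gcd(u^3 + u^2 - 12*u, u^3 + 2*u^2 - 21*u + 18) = u - 3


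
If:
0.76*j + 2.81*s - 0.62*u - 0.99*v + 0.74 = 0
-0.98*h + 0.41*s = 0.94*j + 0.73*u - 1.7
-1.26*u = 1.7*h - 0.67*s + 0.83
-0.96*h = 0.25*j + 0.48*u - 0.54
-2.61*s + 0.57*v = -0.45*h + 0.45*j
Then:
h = 0.26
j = 2.34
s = 0.74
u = -0.62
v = 5.04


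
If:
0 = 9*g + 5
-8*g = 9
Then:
No Solution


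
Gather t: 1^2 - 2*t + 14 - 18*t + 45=60 - 20*t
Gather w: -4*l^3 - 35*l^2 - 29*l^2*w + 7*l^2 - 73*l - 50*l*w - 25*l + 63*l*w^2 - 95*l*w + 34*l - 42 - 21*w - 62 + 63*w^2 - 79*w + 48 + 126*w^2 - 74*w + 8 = -4*l^3 - 28*l^2 - 64*l + w^2*(63*l + 189) + w*(-29*l^2 - 145*l - 174) - 48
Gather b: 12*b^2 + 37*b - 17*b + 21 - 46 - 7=12*b^2 + 20*b - 32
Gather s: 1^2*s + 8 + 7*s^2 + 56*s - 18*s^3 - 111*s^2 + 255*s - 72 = -18*s^3 - 104*s^2 + 312*s - 64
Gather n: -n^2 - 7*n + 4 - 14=-n^2 - 7*n - 10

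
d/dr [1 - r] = -1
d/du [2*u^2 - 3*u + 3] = 4*u - 3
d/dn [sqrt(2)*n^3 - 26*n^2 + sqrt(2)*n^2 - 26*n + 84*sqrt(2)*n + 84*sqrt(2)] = 3*sqrt(2)*n^2 - 52*n + 2*sqrt(2)*n - 26 + 84*sqrt(2)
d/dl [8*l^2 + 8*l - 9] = 16*l + 8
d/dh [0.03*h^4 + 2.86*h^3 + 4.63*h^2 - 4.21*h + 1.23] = 0.12*h^3 + 8.58*h^2 + 9.26*h - 4.21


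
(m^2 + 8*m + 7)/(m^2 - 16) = (m^2 + 8*m + 7)/(m^2 - 16)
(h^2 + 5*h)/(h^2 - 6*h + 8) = h*(h + 5)/(h^2 - 6*h + 8)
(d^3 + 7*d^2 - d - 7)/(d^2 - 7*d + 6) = (d^2 + 8*d + 7)/(d - 6)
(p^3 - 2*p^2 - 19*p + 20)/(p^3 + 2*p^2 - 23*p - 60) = (p - 1)/(p + 3)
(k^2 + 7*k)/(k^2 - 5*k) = (k + 7)/(k - 5)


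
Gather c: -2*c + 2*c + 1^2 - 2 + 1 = 0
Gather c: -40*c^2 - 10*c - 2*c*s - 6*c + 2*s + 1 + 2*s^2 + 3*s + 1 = -40*c^2 + c*(-2*s - 16) + 2*s^2 + 5*s + 2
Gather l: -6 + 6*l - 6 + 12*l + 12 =18*l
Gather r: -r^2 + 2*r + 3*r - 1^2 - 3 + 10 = -r^2 + 5*r + 6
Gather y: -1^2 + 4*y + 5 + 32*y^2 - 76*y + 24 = 32*y^2 - 72*y + 28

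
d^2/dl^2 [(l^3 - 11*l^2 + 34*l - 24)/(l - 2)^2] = 4*(l + 10)/(l^4 - 8*l^3 + 24*l^2 - 32*l + 16)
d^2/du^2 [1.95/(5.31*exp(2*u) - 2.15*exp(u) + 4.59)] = ((4.1925 - 41.418*exp(u))*(5.31*exp(2*u) - 2.15*exp(u) + 4.59) + 1.95*(10.62*exp(u) - 2.15)*(21.24*exp(u) - 4.3)*exp(u))*exp(u)/(5.31*exp(2*u) - 2.15*exp(u) + 4.59)^3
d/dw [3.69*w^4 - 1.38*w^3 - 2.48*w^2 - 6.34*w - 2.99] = 14.76*w^3 - 4.14*w^2 - 4.96*w - 6.34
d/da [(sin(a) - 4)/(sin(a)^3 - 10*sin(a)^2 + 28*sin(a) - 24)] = 2*(9*sin(a) + cos(a)^2 - 23)*cos(a)/((sin(a) - 6)^2*(sin(a) - 2)^3)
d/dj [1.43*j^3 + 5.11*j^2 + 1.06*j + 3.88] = 4.29*j^2 + 10.22*j + 1.06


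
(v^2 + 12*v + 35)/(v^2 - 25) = (v + 7)/(v - 5)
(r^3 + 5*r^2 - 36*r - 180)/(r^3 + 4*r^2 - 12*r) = (r^2 - r - 30)/(r*(r - 2))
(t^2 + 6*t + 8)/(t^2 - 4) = (t + 4)/(t - 2)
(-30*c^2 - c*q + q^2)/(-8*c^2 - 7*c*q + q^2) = (30*c^2 + c*q - q^2)/(8*c^2 + 7*c*q - q^2)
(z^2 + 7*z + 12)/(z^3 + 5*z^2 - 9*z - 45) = (z + 4)/(z^2 + 2*z - 15)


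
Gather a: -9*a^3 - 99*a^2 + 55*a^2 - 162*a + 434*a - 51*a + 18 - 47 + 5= -9*a^3 - 44*a^2 + 221*a - 24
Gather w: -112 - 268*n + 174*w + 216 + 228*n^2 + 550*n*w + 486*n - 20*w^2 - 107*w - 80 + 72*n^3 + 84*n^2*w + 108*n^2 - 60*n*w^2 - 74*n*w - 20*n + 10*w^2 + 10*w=72*n^3 + 336*n^2 + 198*n + w^2*(-60*n - 10) + w*(84*n^2 + 476*n + 77) + 24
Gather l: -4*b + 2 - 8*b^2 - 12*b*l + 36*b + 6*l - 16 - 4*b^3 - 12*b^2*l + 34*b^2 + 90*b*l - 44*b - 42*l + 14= -4*b^3 + 26*b^2 - 12*b + l*(-12*b^2 + 78*b - 36)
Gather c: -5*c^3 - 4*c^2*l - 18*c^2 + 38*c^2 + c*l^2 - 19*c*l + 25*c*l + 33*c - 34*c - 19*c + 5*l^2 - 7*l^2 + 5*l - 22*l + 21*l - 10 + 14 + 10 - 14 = -5*c^3 + c^2*(20 - 4*l) + c*(l^2 + 6*l - 20) - 2*l^2 + 4*l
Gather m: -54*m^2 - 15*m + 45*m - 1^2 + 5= -54*m^2 + 30*m + 4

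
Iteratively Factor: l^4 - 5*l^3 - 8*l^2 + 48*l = (l - 4)*(l^3 - l^2 - 12*l) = (l - 4)*(l + 3)*(l^2 - 4*l) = l*(l - 4)*(l + 3)*(l - 4)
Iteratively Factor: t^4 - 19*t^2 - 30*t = (t)*(t^3 - 19*t - 30) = t*(t - 5)*(t^2 + 5*t + 6) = t*(t - 5)*(t + 2)*(t + 3)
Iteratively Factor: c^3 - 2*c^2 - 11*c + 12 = (c - 1)*(c^2 - c - 12) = (c - 4)*(c - 1)*(c + 3)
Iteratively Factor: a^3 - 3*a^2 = (a - 3)*(a^2) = a*(a - 3)*(a)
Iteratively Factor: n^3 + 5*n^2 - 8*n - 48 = (n - 3)*(n^2 + 8*n + 16) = (n - 3)*(n + 4)*(n + 4)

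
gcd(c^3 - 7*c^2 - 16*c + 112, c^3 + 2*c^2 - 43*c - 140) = c^2 - 3*c - 28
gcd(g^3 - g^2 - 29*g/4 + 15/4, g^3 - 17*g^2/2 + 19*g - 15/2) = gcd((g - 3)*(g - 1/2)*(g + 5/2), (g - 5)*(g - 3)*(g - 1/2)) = g^2 - 7*g/2 + 3/2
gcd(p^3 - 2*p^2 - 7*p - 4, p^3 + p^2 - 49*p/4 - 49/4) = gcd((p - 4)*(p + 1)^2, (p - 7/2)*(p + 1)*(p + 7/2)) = p + 1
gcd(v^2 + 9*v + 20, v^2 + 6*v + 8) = v + 4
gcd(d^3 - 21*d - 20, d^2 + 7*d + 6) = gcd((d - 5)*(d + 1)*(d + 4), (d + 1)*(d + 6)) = d + 1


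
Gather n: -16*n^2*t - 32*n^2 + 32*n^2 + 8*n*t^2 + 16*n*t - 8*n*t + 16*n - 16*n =-16*n^2*t + n*(8*t^2 + 8*t)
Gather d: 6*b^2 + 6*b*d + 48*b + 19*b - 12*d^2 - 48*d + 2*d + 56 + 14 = 6*b^2 + 67*b - 12*d^2 + d*(6*b - 46) + 70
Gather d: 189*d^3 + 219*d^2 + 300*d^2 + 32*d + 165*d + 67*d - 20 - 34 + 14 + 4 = 189*d^3 + 519*d^2 + 264*d - 36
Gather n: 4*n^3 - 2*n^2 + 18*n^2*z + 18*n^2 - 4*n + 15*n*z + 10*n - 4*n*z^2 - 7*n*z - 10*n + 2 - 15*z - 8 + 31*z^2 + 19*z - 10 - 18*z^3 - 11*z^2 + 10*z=4*n^3 + n^2*(18*z + 16) + n*(-4*z^2 + 8*z - 4) - 18*z^3 + 20*z^2 + 14*z - 16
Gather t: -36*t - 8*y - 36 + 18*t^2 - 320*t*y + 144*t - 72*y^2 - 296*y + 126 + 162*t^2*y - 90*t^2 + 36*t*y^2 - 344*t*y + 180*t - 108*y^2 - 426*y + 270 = t^2*(162*y - 72) + t*(36*y^2 - 664*y + 288) - 180*y^2 - 730*y + 360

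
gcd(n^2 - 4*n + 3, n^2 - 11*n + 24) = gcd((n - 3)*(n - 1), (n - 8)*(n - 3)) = n - 3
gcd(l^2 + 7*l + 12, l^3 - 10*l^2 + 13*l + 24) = 1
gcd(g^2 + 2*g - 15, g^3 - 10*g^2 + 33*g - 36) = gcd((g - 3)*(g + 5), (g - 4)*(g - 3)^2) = g - 3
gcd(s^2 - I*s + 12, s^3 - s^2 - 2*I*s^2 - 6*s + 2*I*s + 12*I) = 1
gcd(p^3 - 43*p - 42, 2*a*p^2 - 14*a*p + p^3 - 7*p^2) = p - 7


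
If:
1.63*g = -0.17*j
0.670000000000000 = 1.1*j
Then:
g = -0.06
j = 0.61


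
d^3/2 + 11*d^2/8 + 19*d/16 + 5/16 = (d/2 + 1/2)*(d + 1/2)*(d + 5/4)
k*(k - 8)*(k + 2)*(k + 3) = k^4 - 3*k^3 - 34*k^2 - 48*k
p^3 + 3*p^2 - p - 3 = (p - 1)*(p + 1)*(p + 3)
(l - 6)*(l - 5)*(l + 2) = l^3 - 9*l^2 + 8*l + 60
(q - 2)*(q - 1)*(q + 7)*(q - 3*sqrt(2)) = q^4 - 3*sqrt(2)*q^3 + 4*q^3 - 19*q^2 - 12*sqrt(2)*q^2 + 14*q + 57*sqrt(2)*q - 42*sqrt(2)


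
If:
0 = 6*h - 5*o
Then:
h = 5*o/6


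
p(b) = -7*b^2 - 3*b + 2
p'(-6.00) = 81.00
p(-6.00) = -232.00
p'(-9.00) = 123.00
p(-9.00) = -538.00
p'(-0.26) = 0.64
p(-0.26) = 2.31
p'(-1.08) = 12.12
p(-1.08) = -2.92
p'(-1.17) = 13.38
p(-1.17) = -4.07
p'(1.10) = -18.40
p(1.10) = -9.77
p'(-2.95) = 38.30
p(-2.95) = -50.07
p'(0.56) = -10.84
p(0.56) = -1.88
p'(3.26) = -48.64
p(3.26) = -82.17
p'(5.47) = -79.58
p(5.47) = -223.86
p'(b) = -14*b - 3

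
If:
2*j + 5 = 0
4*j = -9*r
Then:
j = -5/2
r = 10/9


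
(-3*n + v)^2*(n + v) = 9*n^3 + 3*n^2*v - 5*n*v^2 + v^3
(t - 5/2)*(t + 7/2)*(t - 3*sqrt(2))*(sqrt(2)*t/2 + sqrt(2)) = sqrt(2)*t^4/2 - 3*t^3 + 3*sqrt(2)*t^3/2 - 9*t^2 - 27*sqrt(2)*t^2/8 - 35*sqrt(2)*t/4 + 81*t/4 + 105/2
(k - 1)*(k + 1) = k^2 - 1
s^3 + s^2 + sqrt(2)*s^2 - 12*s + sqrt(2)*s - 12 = (s + 1)*(s - 2*sqrt(2))*(s + 3*sqrt(2))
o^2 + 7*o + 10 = (o + 2)*(o + 5)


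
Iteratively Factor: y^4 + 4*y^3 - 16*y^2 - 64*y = (y)*(y^3 + 4*y^2 - 16*y - 64) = y*(y - 4)*(y^2 + 8*y + 16) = y*(y - 4)*(y + 4)*(y + 4)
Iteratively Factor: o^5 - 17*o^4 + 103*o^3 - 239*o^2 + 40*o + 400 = (o - 4)*(o^4 - 13*o^3 + 51*o^2 - 35*o - 100) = (o - 5)*(o - 4)*(o^3 - 8*o^2 + 11*o + 20) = (o - 5)*(o - 4)^2*(o^2 - 4*o - 5) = (o - 5)^2*(o - 4)^2*(o + 1)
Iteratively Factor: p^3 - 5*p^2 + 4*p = (p - 4)*(p^2 - p) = (p - 4)*(p - 1)*(p)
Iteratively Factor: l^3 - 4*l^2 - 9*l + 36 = (l + 3)*(l^2 - 7*l + 12) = (l - 4)*(l + 3)*(l - 3)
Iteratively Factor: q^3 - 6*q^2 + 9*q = (q)*(q^2 - 6*q + 9) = q*(q - 3)*(q - 3)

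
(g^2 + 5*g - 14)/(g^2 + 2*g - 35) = (g - 2)/(g - 5)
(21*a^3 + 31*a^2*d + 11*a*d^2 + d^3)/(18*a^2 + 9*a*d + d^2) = (7*a^2 + 8*a*d + d^2)/(6*a + d)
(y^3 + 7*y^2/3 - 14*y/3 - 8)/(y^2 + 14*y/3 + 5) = (3*y^2 - 2*y - 8)/(3*y + 5)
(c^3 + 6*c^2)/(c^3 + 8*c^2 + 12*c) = c/(c + 2)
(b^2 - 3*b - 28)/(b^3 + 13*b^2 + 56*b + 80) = (b - 7)/(b^2 + 9*b + 20)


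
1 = 1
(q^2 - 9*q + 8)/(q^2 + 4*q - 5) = (q - 8)/(q + 5)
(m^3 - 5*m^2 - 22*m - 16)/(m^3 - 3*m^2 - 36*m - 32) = (m + 2)/(m + 4)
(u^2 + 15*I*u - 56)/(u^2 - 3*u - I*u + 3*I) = (u^2 + 15*I*u - 56)/(u^2 - 3*u - I*u + 3*I)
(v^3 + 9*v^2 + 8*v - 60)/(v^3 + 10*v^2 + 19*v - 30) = (v - 2)/(v - 1)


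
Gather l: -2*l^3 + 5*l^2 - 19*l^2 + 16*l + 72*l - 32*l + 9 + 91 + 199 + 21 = -2*l^3 - 14*l^2 + 56*l + 320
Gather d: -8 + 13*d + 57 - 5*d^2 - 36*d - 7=-5*d^2 - 23*d + 42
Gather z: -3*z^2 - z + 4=-3*z^2 - z + 4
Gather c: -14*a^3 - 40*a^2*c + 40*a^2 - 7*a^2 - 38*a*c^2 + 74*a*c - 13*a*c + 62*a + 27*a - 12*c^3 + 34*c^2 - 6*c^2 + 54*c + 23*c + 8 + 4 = -14*a^3 + 33*a^2 + 89*a - 12*c^3 + c^2*(28 - 38*a) + c*(-40*a^2 + 61*a + 77) + 12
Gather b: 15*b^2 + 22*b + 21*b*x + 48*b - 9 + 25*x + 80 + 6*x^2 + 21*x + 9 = 15*b^2 + b*(21*x + 70) + 6*x^2 + 46*x + 80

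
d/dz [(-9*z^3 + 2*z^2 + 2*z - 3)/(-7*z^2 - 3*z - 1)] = (63*z^4 + 54*z^3 + 35*z^2 - 46*z - 11)/(49*z^4 + 42*z^3 + 23*z^2 + 6*z + 1)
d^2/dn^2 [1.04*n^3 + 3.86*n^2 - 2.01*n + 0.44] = 6.24*n + 7.72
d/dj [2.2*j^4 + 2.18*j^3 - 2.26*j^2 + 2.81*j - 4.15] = 8.8*j^3 + 6.54*j^2 - 4.52*j + 2.81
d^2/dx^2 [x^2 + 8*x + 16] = 2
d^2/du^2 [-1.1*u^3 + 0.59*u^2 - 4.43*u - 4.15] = 1.18 - 6.6*u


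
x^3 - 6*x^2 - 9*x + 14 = (x - 7)*(x - 1)*(x + 2)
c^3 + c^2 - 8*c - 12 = (c - 3)*(c + 2)^2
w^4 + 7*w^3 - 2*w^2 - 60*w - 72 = (w - 3)*(w + 2)^2*(w + 6)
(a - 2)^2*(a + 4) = a^3 - 12*a + 16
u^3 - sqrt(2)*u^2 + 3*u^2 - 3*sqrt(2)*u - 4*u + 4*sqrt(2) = (u - 1)*(u + 4)*(u - sqrt(2))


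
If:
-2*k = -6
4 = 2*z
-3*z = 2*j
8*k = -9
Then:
No Solution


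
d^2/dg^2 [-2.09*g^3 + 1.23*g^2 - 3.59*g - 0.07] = 2.46 - 12.54*g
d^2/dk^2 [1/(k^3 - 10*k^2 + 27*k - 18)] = 2*((10 - 3*k)*(k^3 - 10*k^2 + 27*k - 18) + (3*k^2 - 20*k + 27)^2)/(k^3 - 10*k^2 + 27*k - 18)^3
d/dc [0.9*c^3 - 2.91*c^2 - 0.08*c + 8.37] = 2.7*c^2 - 5.82*c - 0.08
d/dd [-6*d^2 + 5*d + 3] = 5 - 12*d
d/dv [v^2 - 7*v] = 2*v - 7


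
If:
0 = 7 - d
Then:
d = 7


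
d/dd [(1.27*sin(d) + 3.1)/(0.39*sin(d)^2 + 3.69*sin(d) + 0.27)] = (-2.418*sin(d) + 0.24765*cos(2*d) - 11.34375)*cos(d)/(0.39*sin(d)^2 + 3.69*sin(d) + 0.27)^2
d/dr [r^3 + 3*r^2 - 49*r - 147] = 3*r^2 + 6*r - 49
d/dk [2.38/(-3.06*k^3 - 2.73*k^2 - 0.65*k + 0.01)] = (21.8484*k^2 + 12.9948*k + 1.547)/(3.06*k^3 + 2.73*k^2 + 0.65*k - 0.01)^2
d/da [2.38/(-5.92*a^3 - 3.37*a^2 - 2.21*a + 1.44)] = (42.2688*a^2 + 16.0412*a + 5.2598)/(5.92*a^3 + 3.37*a^2 + 2.21*a - 1.44)^2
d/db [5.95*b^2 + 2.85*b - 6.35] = 11.9*b + 2.85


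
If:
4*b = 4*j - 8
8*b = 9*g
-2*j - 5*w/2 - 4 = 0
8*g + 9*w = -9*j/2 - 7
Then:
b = 1152/397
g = 1024/397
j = 1946/397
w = -2192/397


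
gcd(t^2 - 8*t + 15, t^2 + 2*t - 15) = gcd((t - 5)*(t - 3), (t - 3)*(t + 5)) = t - 3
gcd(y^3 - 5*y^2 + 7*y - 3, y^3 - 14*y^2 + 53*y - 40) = y - 1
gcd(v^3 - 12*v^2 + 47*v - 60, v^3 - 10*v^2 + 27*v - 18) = v - 3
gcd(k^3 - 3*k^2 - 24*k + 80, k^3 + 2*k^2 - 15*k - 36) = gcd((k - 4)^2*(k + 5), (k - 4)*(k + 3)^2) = k - 4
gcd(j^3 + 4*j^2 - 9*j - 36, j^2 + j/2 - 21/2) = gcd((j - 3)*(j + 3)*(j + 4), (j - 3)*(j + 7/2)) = j - 3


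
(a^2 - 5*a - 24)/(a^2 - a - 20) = (-a^2 + 5*a + 24)/(-a^2 + a + 20)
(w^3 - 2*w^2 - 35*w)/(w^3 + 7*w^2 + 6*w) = (w^2 - 2*w - 35)/(w^2 + 7*w + 6)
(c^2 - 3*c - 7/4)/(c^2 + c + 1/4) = (2*c - 7)/(2*c + 1)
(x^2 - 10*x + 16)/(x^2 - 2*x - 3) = (-x^2 + 10*x - 16)/(-x^2 + 2*x + 3)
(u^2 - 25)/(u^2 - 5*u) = (u + 5)/u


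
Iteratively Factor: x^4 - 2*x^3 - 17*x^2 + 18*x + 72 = (x + 2)*(x^3 - 4*x^2 - 9*x + 36) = (x + 2)*(x + 3)*(x^2 - 7*x + 12) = (x - 4)*(x + 2)*(x + 3)*(x - 3)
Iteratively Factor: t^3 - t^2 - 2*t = (t - 2)*(t^2 + t) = (t - 2)*(t + 1)*(t)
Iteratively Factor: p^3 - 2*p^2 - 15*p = (p - 5)*(p^2 + 3*p) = p*(p - 5)*(p + 3)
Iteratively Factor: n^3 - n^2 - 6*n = (n)*(n^2 - n - 6) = n*(n + 2)*(n - 3)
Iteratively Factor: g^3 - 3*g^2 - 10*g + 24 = (g + 3)*(g^2 - 6*g + 8) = (g - 2)*(g + 3)*(g - 4)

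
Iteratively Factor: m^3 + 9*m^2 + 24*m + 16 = (m + 4)*(m^2 + 5*m + 4) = (m + 4)^2*(m + 1)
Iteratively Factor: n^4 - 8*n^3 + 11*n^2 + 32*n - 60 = (n - 2)*(n^3 - 6*n^2 - n + 30) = (n - 5)*(n - 2)*(n^2 - n - 6) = (n - 5)*(n - 2)*(n + 2)*(n - 3)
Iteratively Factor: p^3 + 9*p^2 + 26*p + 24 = (p + 2)*(p^2 + 7*p + 12) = (p + 2)*(p + 3)*(p + 4)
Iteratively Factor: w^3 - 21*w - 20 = (w + 4)*(w^2 - 4*w - 5) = (w + 1)*(w + 4)*(w - 5)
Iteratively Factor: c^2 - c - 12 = (c + 3)*(c - 4)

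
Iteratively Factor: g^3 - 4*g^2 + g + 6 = (g + 1)*(g^2 - 5*g + 6) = (g - 3)*(g + 1)*(g - 2)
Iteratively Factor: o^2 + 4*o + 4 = (o + 2)*(o + 2)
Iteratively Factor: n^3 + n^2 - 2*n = (n)*(n^2 + n - 2) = n*(n + 2)*(n - 1)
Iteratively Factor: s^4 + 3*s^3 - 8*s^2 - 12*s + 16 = (s - 2)*(s^3 + 5*s^2 + 2*s - 8) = (s - 2)*(s - 1)*(s^2 + 6*s + 8) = (s - 2)*(s - 1)*(s + 2)*(s + 4)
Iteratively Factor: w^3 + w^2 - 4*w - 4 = (w + 2)*(w^2 - w - 2) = (w - 2)*(w + 2)*(w + 1)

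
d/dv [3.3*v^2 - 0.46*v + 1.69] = 6.6*v - 0.46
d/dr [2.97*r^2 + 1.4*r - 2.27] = 5.94*r + 1.4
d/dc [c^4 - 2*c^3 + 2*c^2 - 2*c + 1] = 4*c^3 - 6*c^2 + 4*c - 2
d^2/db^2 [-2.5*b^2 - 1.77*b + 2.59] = -5.00000000000000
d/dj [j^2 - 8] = 2*j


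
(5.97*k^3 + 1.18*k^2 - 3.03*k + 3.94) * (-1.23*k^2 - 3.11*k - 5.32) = -7.3431*k^5 - 20.0181*k^4 - 31.7033*k^3 - 1.7005*k^2 + 3.8662*k - 20.9608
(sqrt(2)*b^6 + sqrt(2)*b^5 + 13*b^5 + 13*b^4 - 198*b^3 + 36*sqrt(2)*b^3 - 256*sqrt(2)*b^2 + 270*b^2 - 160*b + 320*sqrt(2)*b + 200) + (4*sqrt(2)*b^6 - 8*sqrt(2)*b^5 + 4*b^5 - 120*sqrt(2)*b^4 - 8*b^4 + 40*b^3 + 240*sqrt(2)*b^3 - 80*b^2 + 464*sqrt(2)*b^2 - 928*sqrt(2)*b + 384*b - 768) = 5*sqrt(2)*b^6 - 7*sqrt(2)*b^5 + 17*b^5 - 120*sqrt(2)*b^4 + 5*b^4 - 158*b^3 + 276*sqrt(2)*b^3 + 190*b^2 + 208*sqrt(2)*b^2 - 608*sqrt(2)*b + 224*b - 568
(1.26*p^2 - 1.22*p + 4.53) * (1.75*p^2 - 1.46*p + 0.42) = 2.205*p^4 - 3.9746*p^3 + 10.2379*p^2 - 7.1262*p + 1.9026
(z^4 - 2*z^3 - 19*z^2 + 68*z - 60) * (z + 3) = z^5 + z^4 - 25*z^3 + 11*z^2 + 144*z - 180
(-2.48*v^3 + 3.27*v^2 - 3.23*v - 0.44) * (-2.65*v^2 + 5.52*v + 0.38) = 6.572*v^5 - 22.3551*v^4 + 25.6675*v^3 - 15.421*v^2 - 3.6562*v - 0.1672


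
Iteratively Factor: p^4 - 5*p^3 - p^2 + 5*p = (p - 1)*(p^3 - 4*p^2 - 5*p) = (p - 5)*(p - 1)*(p^2 + p) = p*(p - 5)*(p - 1)*(p + 1)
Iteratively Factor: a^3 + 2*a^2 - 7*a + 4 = (a - 1)*(a^2 + 3*a - 4) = (a - 1)*(a + 4)*(a - 1)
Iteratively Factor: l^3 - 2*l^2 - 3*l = (l)*(l^2 - 2*l - 3) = l*(l + 1)*(l - 3)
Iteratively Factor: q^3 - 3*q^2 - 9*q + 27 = (q + 3)*(q^2 - 6*q + 9) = (q - 3)*(q + 3)*(q - 3)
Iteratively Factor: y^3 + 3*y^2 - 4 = (y + 2)*(y^2 + y - 2) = (y + 2)^2*(y - 1)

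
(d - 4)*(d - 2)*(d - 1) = d^3 - 7*d^2 + 14*d - 8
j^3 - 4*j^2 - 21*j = j*(j - 7)*(j + 3)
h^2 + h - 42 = (h - 6)*(h + 7)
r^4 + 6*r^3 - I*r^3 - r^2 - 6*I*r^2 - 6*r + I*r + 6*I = (r - 1)*(r + 1)*(r + 6)*(r - I)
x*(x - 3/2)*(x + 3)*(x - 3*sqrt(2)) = x^4 - 3*sqrt(2)*x^3 + 3*x^3/2 - 9*sqrt(2)*x^2/2 - 9*x^2/2 + 27*sqrt(2)*x/2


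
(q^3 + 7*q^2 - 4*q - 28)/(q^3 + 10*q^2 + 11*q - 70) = (q + 2)/(q + 5)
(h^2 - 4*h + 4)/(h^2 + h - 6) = (h - 2)/(h + 3)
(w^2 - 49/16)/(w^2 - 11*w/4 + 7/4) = (w + 7/4)/(w - 1)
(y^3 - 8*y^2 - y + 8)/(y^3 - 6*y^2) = (y^3 - 8*y^2 - y + 8)/(y^2*(y - 6))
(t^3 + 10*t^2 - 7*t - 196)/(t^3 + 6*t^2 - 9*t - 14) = (t^2 + 3*t - 28)/(t^2 - t - 2)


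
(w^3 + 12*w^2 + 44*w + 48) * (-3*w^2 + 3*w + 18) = -3*w^5 - 33*w^4 - 78*w^3 + 204*w^2 + 936*w + 864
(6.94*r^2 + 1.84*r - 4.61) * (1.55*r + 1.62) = 10.757*r^3 + 14.0948*r^2 - 4.1647*r - 7.4682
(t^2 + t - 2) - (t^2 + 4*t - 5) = 3 - 3*t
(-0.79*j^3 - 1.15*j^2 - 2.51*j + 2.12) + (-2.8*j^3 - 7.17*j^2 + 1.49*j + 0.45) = -3.59*j^3 - 8.32*j^2 - 1.02*j + 2.57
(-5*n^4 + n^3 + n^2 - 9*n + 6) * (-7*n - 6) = 35*n^5 + 23*n^4 - 13*n^3 + 57*n^2 + 12*n - 36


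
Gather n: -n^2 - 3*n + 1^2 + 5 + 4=-n^2 - 3*n + 10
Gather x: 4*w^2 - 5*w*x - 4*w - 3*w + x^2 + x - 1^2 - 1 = 4*w^2 - 7*w + x^2 + x*(1 - 5*w) - 2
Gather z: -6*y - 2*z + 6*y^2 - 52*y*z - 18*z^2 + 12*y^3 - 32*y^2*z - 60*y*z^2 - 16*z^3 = 12*y^3 + 6*y^2 - 6*y - 16*z^3 + z^2*(-60*y - 18) + z*(-32*y^2 - 52*y - 2)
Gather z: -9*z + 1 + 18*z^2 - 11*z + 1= 18*z^2 - 20*z + 2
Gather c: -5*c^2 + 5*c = -5*c^2 + 5*c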